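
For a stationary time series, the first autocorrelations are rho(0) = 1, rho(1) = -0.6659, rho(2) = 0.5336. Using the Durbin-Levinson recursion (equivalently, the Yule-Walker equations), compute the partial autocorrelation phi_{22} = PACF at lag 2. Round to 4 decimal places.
\phi_{22} = 0.1620

The PACF at lag k is phi_{kk}, the last component of the solution
to the Yule-Walker system G_k phi = r_k where
  (G_k)_{ij} = rho(|i - j|), (r_k)_i = rho(i), i,j = 1..k.
Equivalently, Durbin-Levinson gives phi_{kk} iteratively:
  phi_{11} = rho(1)
  phi_{kk} = [rho(k) - sum_{j=1..k-1} phi_{k-1,j} rho(k-j)]
            / [1 - sum_{j=1..k-1} phi_{k-1,j} rho(j)],
  phi_{k,j} = phi_{k-1,j} - phi_{kk} phi_{k-1,k-j},  j = 1..k-1.
Step k = 1:
  phi_11 = rho(1) = -0.6659.
Step k = 2:
  phi_22 = [rho(2) - phi_11 rho(1)] / [1 - phi_11 rho(1)] = [0.5336 - (-0.6659)(-0.6659)] / [1 - (-0.6659)(-0.6659)]
         = 0.09017719 / 0.55657719 = 0.162.
Therefore phi_{22} = 0.1620.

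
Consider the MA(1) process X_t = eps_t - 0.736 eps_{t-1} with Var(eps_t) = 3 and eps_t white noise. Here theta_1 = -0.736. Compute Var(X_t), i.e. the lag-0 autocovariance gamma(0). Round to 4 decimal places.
\gamma(0) = 4.6251

For an MA(q) process X_t = eps_t + sum_i theta_i eps_{t-i} with
Var(eps_t) = sigma^2, the variance is
  gamma(0) = sigma^2 * (1 + sum_i theta_i^2).
  sum_i theta_i^2 = (-0.736)^2 = 0.541696.
  gamma(0) = 3 * (1 + 0.541696) = 3 * 1.541696 = 4.625088, which rounds to 4.6251.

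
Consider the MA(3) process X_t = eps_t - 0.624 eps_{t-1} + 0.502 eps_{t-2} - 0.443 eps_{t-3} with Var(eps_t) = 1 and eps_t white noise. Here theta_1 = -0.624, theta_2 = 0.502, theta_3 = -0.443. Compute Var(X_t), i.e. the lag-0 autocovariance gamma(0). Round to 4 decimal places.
\gamma(0) = 1.8376

For an MA(q) process X_t = eps_t + sum_i theta_i eps_{t-i} with
Var(eps_t) = sigma^2, the variance is
  gamma(0) = sigma^2 * (1 + sum_i theta_i^2).
  sum_i theta_i^2 = (-0.624)^2 + (0.502)^2 + (-0.443)^2 = 0.389376 + 0.252004 + 0.196249 = 0.837629.
  gamma(0) = 1 * (1 + 0.837629) = 1 * 1.837629 = 1.837629, which rounds to 1.8376.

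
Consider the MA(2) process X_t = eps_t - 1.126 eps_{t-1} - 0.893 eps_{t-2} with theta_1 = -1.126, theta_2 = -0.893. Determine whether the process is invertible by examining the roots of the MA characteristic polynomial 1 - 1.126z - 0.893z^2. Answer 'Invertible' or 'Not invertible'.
\text{Not invertible}

The MA(q) characteristic polynomial is P(z) = 1 - 1.126z - 0.893z^2.
Invertibility requires all roots to lie outside the unit circle, i.e. |z| > 1 for every root.
Set 1 + (-1.126) z + (-0.893) z^2 = 0, i.e. a z^2 + b z + c = 0 with a = -0.893, b = -1.126, c = 1.
Discriminant D = b^2 - 4ac = (-1.126)^2 - 4*(-0.893)*1 = 1.267876 - (-3.572) = 4.839876.
D >= 0, so the roots are real: z = (-b +/- sqrt(D)) / (2a) = (1.126 +/- 2.199972) / (-1.786).
  z_1 = (1.126 + 2.199972) / (-1.786) = -1.8622,   |z_1| = 1.8622.
  z_2 = (1.126 - 2.199972) / (-1.786) = 0.6013,   |z_2| = 0.6013.
Moduli of all roots: 1.8622, 0.6013.
All moduli strictly greater than 1? No.
Verdict: Not invertible.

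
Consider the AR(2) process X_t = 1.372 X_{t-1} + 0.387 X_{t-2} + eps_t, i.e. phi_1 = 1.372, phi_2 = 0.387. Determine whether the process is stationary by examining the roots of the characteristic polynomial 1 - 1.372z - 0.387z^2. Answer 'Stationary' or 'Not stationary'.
\text{Not stationary}

The AR(p) characteristic polynomial is P(z) = 1 - 1.372z - 0.387z^2.
Stationarity requires all roots to lie outside the unit circle, i.e. |z| > 1 for every root.
Set 1 + (-1.372) z + (-0.387) z^2 = 0, i.e. a z^2 + b z + c = 0 with a = -0.387, b = -1.372, c = 1.
Discriminant D = b^2 - 4ac = (-1.372)^2 - 4*(-0.387)*1 = 1.882384 - (-1.548) = 3.430384.
D >= 0, so the roots are real: z = (-b +/- sqrt(D)) / (2a) = (1.372 +/- 1.85213) / (-0.774).
  z_1 = (1.372 + 1.85213) / (-0.774) = -4.1655,   |z_1| = 4.1655.
  z_2 = (1.372 - 1.85213) / (-0.774) = 0.6203,   |z_2| = 0.6203.
Moduli of all roots: 4.1655, 0.6203.
All moduli strictly greater than 1? No.
Verdict: Not stationary.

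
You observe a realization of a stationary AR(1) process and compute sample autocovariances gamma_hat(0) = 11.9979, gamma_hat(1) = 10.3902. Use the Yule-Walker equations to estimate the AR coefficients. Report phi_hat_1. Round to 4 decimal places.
\hat\phi_{1} = 0.8660

The Yule-Walker equations for an AR(p) process read, in matrix form,
  Gamma_p phi = r_p,   with   (Gamma_p)_{ij} = gamma(|i - j|),
                       (r_p)_i = gamma(i),   i,j = 1..p.
Substitute the sample gammas (Toeplitz matrix and right-hand side of size 1):
  Gamma_p = [[11.9979]]
  r_p     = [10.3902]
With p = 1 this is the single equation gamma(0) phi_1 = gamma(1):
  phi_hat_1 = gamma(1) / gamma(0) = 10.3902 / 11.9979 = 0.8660.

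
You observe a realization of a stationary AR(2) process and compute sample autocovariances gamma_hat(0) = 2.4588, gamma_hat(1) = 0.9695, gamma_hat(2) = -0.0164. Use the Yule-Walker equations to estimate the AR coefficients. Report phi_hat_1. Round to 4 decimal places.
\hat\phi_{1} = 0.4700

The Yule-Walker equations for an AR(p) process read, in matrix form,
  Gamma_p phi = r_p,   with   (Gamma_p)_{ij} = gamma(|i - j|),
                       (r_p)_i = gamma(i),   i,j = 1..p.
Substitute the sample gammas (Toeplitz matrix and right-hand side of size 2):
  Gamma_p = [[2.4588, 0.9695], [0.9695, 2.4588]]
  r_p     = [0.9695, -0.0164]
Written out:
  2.4588 phi_1 + 0.9695 phi_2 = 0.9695
  0.9695 phi_1 + 2.4588 phi_2 = -0.0164
Solve by Cramer's rule:
  det = gamma(0)^2 - gamma(1)^2 = (2.4588)^2 - (0.9695)^2 = 6.04569744 - 0.93993025 = 5.10576719
  phi_hat_1 = [gamma(1) gamma(0) - gamma(1) gamma(2)] / det = [(0.9695)(2.4588) - (0.9695)(-0.0164)] / 5.10576719 = 2.3997064 / 5.10576719 = 0.47
  phi_hat_2 = [gamma(0) gamma(2) - gamma(1)^2] / det = [(2.4588)(-0.0164) - (0.9695)^2] / 5.10576719 = -0.98025457 / 5.10576719 = -0.192
So phi_hat = [0.4700, -0.1920].
Therefore phi_hat_1 = 0.4700.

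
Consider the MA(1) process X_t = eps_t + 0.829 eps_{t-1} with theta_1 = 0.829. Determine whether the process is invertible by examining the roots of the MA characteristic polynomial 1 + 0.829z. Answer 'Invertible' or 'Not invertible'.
\text{Invertible}

The MA(q) characteristic polynomial is P(z) = 1 + 0.829z.
Invertibility requires all roots to lie outside the unit circle, i.e. |z| > 1 for every root.
This is linear in z: 1 + (0.829) z = 0  =>  z = -1/(0.829) = -1.206273,  |z| = 1.206273.
Moduli of all roots: 1.2063.
All moduli strictly greater than 1? Yes.
Verdict: Invertible.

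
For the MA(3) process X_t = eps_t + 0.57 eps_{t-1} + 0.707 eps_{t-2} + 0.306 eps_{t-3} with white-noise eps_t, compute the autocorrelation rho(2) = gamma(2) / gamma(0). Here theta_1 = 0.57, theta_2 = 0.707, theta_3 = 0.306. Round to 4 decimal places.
\rho(2) = 0.4595

For an MA(q) process with theta_0 = 1, the autocovariance is
  gamma(k) = sigma^2 * sum_{i=0..q-k} theta_i * theta_{i+k},
and rho(k) = gamma(k) / gamma(0). Sigma^2 cancels.
  numerator   = (1)*(0.707) + (0.57)*(0.306) = 0.88142.
  denominator = (1)^2 + (0.57)^2 + (0.707)^2 + (0.306)^2 = 1.918385.
  rho(2) = 0.88142 / 1.918385 = 0.4595.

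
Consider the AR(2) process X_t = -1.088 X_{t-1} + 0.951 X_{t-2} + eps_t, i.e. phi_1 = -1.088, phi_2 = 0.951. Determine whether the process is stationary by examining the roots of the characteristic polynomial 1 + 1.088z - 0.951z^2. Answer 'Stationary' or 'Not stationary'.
\text{Not stationary}

The AR(p) characteristic polynomial is P(z) = 1 + 1.088z - 0.951z^2.
Stationarity requires all roots to lie outside the unit circle, i.e. |z| > 1 for every root.
Set 1 + (1.088) z + (-0.951) z^2 = 0, i.e. a z^2 + b z + c = 0 with a = -0.951, b = 1.088, c = 1.
Discriminant D = b^2 - 4ac = (1.088)^2 - 4*(-0.951)*1 = 1.183744 - (-3.804) = 4.987744.
D >= 0, so the roots are real: z = (-b +/- sqrt(D)) / (2a) = (-1.088 +/- 2.233326) / (-1.902).
  z_1 = (-1.088 + 2.233326) / (-1.902) = -0.6022,   |z_1| = 0.6022.
  z_2 = (-1.088 - 2.233326) / (-1.902) = 1.7462,   |z_2| = 1.7462.
Moduli of all roots: 0.6022, 1.7462.
All moduli strictly greater than 1? No.
Verdict: Not stationary.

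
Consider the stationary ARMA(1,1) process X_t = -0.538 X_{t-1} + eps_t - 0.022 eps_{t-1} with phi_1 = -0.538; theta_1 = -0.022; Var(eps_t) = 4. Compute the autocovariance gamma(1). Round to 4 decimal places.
\gamma(1) = -3.1898

Multiply the model equation by X_{t-k} and take expectations. With theta_0 = psi_0 = 1 and psi_j the MA(infinity) weights, this gives
  gamma(k) - sum_i phi_i gamma(k-i) = c_k,
  c_k = sigma^2 * sum_{j=k..q} theta_j psi_{j-k}   (c_k = 0 for k > q),
using gamma(-m) = gamma(m).
psi-weights needed (psi_j = theta_j + sum_i phi_i psi_{j-i}):
  psi_1 = theta_1 + phi_1 = -0.022 + (-0.538) = -0.56
Right-hand sides:
  c_0 = sigma^2 (1 + theta_1 psi_1) = 4 * (1 + (-0.022)(-0.56)) = 4 * 1.01232 = 4.04928
  c_1 = sigma^2 theta_1 = 4 * (-0.022) = -0.088
  c_2 = 0
Equations for k = 0 and k = 1 (AR order 1):
  gamma(0) = phi_1 gamma(1) + c_0
  gamma(1) = phi_1 gamma(0) + c_1
Substituting the second into the first: gamma(0) (1 - phi_1^2) = c_0 + phi_1 c_1, so
  gamma(0) = (c_0 + phi_1 c_1) / (1 - phi_1^2) = (4.04928 + (-0.538)(-0.088)) / (1 - (-0.538)^2) = 4.096624 / 0.710556 = 5.765378.
  gamma(1) = phi_1 gamma(0) + c_1 = (-0.538)(5.765378) + (-0.088) = -3.189773.
Therefore gamma(1) = -3.1898 (to 4 decimal places).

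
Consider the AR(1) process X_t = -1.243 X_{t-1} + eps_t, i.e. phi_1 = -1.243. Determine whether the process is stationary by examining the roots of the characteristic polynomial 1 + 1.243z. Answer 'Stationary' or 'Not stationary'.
\text{Not stationary}

The AR(p) characteristic polynomial is P(z) = 1 + 1.243z.
Stationarity requires all roots to lie outside the unit circle, i.e. |z| > 1 for every root.
This is linear in z: 1 + (1.243) z = 0  =>  z = -1/(1.243) = -0.804505,  |z| = 0.804505.
Moduli of all roots: 0.8045.
All moduli strictly greater than 1? No.
Verdict: Not stationary.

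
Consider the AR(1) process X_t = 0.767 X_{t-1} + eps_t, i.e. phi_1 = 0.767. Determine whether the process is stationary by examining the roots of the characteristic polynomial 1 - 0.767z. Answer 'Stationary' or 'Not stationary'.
\text{Stationary}

The AR(p) characteristic polynomial is P(z) = 1 - 0.767z.
Stationarity requires all roots to lie outside the unit circle, i.e. |z| > 1 for every root.
This is linear in z: 1 + (-0.767) z = 0  =>  z = -1/(-0.767) = 1.303781,  |z| = 1.303781.
Moduli of all roots: 1.3038.
All moduli strictly greater than 1? Yes.
Verdict: Stationary.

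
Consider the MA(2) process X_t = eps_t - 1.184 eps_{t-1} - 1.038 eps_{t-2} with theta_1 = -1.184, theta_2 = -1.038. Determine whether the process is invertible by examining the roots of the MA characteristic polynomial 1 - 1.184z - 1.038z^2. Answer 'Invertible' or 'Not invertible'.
\text{Not invertible}

The MA(q) characteristic polynomial is P(z) = 1 - 1.184z - 1.038z^2.
Invertibility requires all roots to lie outside the unit circle, i.e. |z| > 1 for every root.
Set 1 + (-1.184) z + (-1.038) z^2 = 0, i.e. a z^2 + b z + c = 0 with a = -1.038, b = -1.184, c = 1.
Discriminant D = b^2 - 4ac = (-1.184)^2 - 4*(-1.038)*1 = 1.401856 - (-4.152) = 5.553856.
D >= 0, so the roots are real: z = (-b +/- sqrt(D)) / (2a) = (1.184 +/- 2.356662) / (-2.076).
  z_1 = (1.184 + 2.356662) / (-2.076) = -1.7055,   |z_1| = 1.7055.
  z_2 = (1.184 - 2.356662) / (-2.076) = 0.5649,   |z_2| = 0.5649.
Moduli of all roots: 1.7055, 0.5649.
All moduli strictly greater than 1? No.
Verdict: Not invertible.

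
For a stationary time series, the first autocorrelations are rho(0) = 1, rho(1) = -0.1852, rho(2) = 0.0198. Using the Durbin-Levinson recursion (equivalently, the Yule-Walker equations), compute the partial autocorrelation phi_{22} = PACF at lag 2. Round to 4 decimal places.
\phi_{22} = -0.0150

The PACF at lag k is phi_{kk}, the last component of the solution
to the Yule-Walker system G_k phi = r_k where
  (G_k)_{ij} = rho(|i - j|), (r_k)_i = rho(i), i,j = 1..k.
Equivalently, Durbin-Levinson gives phi_{kk} iteratively:
  phi_{11} = rho(1)
  phi_{kk} = [rho(k) - sum_{j=1..k-1} phi_{k-1,j} rho(k-j)]
            / [1 - sum_{j=1..k-1} phi_{k-1,j} rho(j)],
  phi_{k,j} = phi_{k-1,j} - phi_{kk} phi_{k-1,k-j},  j = 1..k-1.
Step k = 1:
  phi_11 = rho(1) = -0.1852.
Step k = 2:
  phi_22 = [rho(2) - phi_11 rho(1)] / [1 - phi_11 rho(1)] = [0.0198 - (-0.1852)(-0.1852)] / [1 - (-0.1852)(-0.1852)]
         = -0.01449904 / 0.96570096 = -0.015.
Therefore phi_{22} = -0.0150.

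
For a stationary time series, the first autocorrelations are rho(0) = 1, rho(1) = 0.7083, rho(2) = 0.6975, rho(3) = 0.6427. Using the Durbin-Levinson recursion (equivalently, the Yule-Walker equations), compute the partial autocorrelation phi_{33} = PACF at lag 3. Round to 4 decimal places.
\phi_{33} = 0.1530

The PACF at lag k is phi_{kk}, the last component of the solution
to the Yule-Walker system G_k phi = r_k where
  (G_k)_{ij} = rho(|i - j|), (r_k)_i = rho(i), i,j = 1..k.
Equivalently, Durbin-Levinson gives phi_{kk} iteratively:
  phi_{11} = rho(1)
  phi_{kk} = [rho(k) - sum_{j=1..k-1} phi_{k-1,j} rho(k-j)]
            / [1 - sum_{j=1..k-1} phi_{k-1,j} rho(j)],
  phi_{k,j} = phi_{k-1,j} - phi_{kk} phi_{k-1,k-j},  j = 1..k-1.
Step k = 1:
  phi_11 = rho(1) = 0.7083.
Step k = 2:
  phi_22 = [rho(2) - phi_11 rho(1)] / [1 - phi_11 rho(1)] = [0.6975 - (0.7083)(0.7083)] / [1 - (0.7083)(0.7083)]
         = 0.19581111 / 0.49831111 = 0.39295.
  Update: phi_21 = phi_11 - phi_22 phi_11 = 0.7083 - (0.39295)(0.7083) = 0.429974.
Step k = 3:
  phi_33 = [rho(3) - phi_21 rho(2) - phi_22 rho(1)] / [1 - phi_21 rho(1) - phi_22 rho(2)]
    numerator   = 0.6427 - (0.429974)(0.6975) - (0.39295)(0.7083) = 0.06446709
    denominator = 1 - (0.429974)(0.7083) - (0.39295)(0.6975) = 0.42136723
  phi_33 = 0.06446709 / 0.42136723 = 0.153.
Therefore phi_{33} = 0.1530.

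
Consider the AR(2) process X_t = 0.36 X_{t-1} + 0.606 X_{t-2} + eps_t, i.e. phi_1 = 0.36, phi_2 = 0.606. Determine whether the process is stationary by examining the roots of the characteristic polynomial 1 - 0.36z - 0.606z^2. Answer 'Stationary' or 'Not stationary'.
\text{Stationary}

The AR(p) characteristic polynomial is P(z) = 1 - 0.36z - 0.606z^2.
Stationarity requires all roots to lie outside the unit circle, i.e. |z| > 1 for every root.
Set 1 + (-0.36) z + (-0.606) z^2 = 0, i.e. a z^2 + b z + c = 0 with a = -0.606, b = -0.36, c = 1.
Discriminant D = b^2 - 4ac = (-0.36)^2 - 4*(-0.606)*1 = 0.1296 - (-2.424) = 2.5536.
D >= 0, so the roots are real: z = (-b +/- sqrt(D)) / (2a) = (0.36 +/- 1.597999) / (-1.212).
  z_1 = (0.36 + 1.597999) / (-1.212) = -1.6155,   |z_1| = 1.6155.
  z_2 = (0.36 - 1.597999) / (-1.212) = 1.0215,   |z_2| = 1.0215.
Moduli of all roots: 1.6155, 1.0215.
All moduli strictly greater than 1? Yes.
Verdict: Stationary.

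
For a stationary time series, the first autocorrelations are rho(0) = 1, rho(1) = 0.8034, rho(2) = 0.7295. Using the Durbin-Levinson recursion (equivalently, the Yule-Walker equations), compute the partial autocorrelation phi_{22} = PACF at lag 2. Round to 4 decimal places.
\phi_{22} = 0.2371

The PACF at lag k is phi_{kk}, the last component of the solution
to the Yule-Walker system G_k phi = r_k where
  (G_k)_{ij} = rho(|i - j|), (r_k)_i = rho(i), i,j = 1..k.
Equivalently, Durbin-Levinson gives phi_{kk} iteratively:
  phi_{11} = rho(1)
  phi_{kk} = [rho(k) - sum_{j=1..k-1} phi_{k-1,j} rho(k-j)]
            / [1 - sum_{j=1..k-1} phi_{k-1,j} rho(j)],
  phi_{k,j} = phi_{k-1,j} - phi_{kk} phi_{k-1,k-j},  j = 1..k-1.
Step k = 1:
  phi_11 = rho(1) = 0.8034.
Step k = 2:
  phi_22 = [rho(2) - phi_11 rho(1)] / [1 - phi_11 rho(1)] = [0.7295 - (0.8034)(0.8034)] / [1 - (0.8034)(0.8034)]
         = 0.08404844 / 0.35454844 = 0.2371.
Therefore phi_{22} = 0.2371.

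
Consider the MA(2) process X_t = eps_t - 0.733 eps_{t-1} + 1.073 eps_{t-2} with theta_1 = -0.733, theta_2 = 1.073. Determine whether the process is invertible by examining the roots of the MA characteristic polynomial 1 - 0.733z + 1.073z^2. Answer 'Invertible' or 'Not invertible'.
\text{Not invertible}

The MA(q) characteristic polynomial is P(z) = 1 - 0.733z + 1.073z^2.
Invertibility requires all roots to lie outside the unit circle, i.e. |z| > 1 for every root.
Set 1 + (-0.733) z + (1.073) z^2 = 0, i.e. a z^2 + b z + c = 0 with a = 1.073, b = -0.733, c = 1.
Discriminant D = b^2 - 4ac = (-0.733)^2 - 4*(1.073)*1 = 0.537289 - (4.292) = -3.754711.
D < 0, so the roots are the complex-conjugate pair z = (-b +/- i sqrt(-D)) / (2a) = 0.3416 +/- 0.9029i.
For a conjugate pair |z|^2 = z * conj(z) = (product of roots) = c/a = 1/(1.073) = 0.931966, so |z| = sqrt(0.931966) = 0.9654 for both roots.
Moduli of all roots: 0.9654, 0.9654.
All moduli strictly greater than 1? No.
Verdict: Not invertible.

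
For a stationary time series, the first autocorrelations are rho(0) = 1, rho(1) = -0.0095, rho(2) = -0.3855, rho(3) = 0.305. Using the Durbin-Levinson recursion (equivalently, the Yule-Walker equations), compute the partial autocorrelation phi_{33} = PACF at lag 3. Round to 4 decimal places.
\phi_{33} = 0.3480

The PACF at lag k is phi_{kk}, the last component of the solution
to the Yule-Walker system G_k phi = r_k where
  (G_k)_{ij} = rho(|i - j|), (r_k)_i = rho(i), i,j = 1..k.
Equivalently, Durbin-Levinson gives phi_{kk} iteratively:
  phi_{11} = rho(1)
  phi_{kk} = [rho(k) - sum_{j=1..k-1} phi_{k-1,j} rho(k-j)]
            / [1 - sum_{j=1..k-1} phi_{k-1,j} rho(j)],
  phi_{k,j} = phi_{k-1,j} - phi_{kk} phi_{k-1,k-j},  j = 1..k-1.
Step k = 1:
  phi_11 = rho(1) = -0.0095.
Step k = 2:
  phi_22 = [rho(2) - phi_11 rho(1)] / [1 - phi_11 rho(1)] = [-0.3855 - (-0.0095)(-0.0095)] / [1 - (-0.0095)(-0.0095)]
         = -0.38559025 / 0.99990975 = -0.385625.
  Update: phi_21 = phi_11 - phi_22 phi_11 = -0.0095 - (-0.385625)(-0.0095) = -0.013163.
Step k = 3:
  phi_33 = [rho(3) - phi_21 rho(2) - phi_22 rho(1)] / [1 - phi_21 rho(1) - phi_22 rho(2)]
    numerator   = 0.305 - (-0.013163)(-0.3855) - (-0.385625)(-0.0095) = 0.29626206
    denominator = 1 - (-0.013163)(-0.0095) - (-0.385625)(-0.3855) = 0.85121649
  phi_33 = 0.29626206 / 0.85121649 = 0.348.
Therefore phi_{33} = 0.3480.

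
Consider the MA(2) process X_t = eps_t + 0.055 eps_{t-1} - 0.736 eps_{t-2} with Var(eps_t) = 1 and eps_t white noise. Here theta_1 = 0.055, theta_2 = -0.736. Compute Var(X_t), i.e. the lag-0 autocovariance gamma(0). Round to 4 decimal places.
\gamma(0) = 1.5447

For an MA(q) process X_t = eps_t + sum_i theta_i eps_{t-i} with
Var(eps_t) = sigma^2, the variance is
  gamma(0) = sigma^2 * (1 + sum_i theta_i^2).
  sum_i theta_i^2 = (0.055)^2 + (-0.736)^2 = 0.003025 + 0.541696 = 0.544721.
  gamma(0) = 1 * (1 + 0.544721) = 1 * 1.544721 = 1.544721, which rounds to 1.5447.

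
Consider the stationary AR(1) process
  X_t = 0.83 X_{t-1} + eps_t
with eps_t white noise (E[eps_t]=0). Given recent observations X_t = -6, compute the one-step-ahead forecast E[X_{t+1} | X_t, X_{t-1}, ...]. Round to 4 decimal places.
E[X_{t+1} \mid \mathcal F_t] = -4.9800

For an AR(p) model X_t = c + sum_i phi_i X_{t-i} + eps_t, the
one-step-ahead conditional mean is
  E[X_{t+1} | X_t, ...] = c + sum_i phi_i X_{t+1-i}.
Substitute known values:
  E[X_{t+1} | ...] = (0.83) * (-6)
                   = -4.9800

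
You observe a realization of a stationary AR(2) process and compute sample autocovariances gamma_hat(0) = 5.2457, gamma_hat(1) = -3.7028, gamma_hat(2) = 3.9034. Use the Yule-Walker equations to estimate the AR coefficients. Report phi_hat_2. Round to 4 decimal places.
\hat\phi_{2} = 0.4900

The Yule-Walker equations for an AR(p) process read, in matrix form,
  Gamma_p phi = r_p,   with   (Gamma_p)_{ij} = gamma(|i - j|),
                       (r_p)_i = gamma(i),   i,j = 1..p.
Substitute the sample gammas (Toeplitz matrix and right-hand side of size 2):
  Gamma_p = [[5.2457, -3.7028], [-3.7028, 5.2457]]
  r_p     = [-3.7028, 3.9034]
Written out:
  5.2457 phi_1 - 3.7028 phi_2 = -3.7028
  -3.7028 phi_1 + 5.2457 phi_2 = 3.9034
Solve by Cramer's rule:
  det = gamma(0)^2 - gamma(1)^2 = (5.2457)^2 - (-3.7028)^2 = 27.51736849 - 13.71072784 = 13.80664065
  phi_hat_1 = [gamma(1) gamma(0) - gamma(1) gamma(2)] / det = [(-3.7028)(5.2457) - (-3.7028)(3.9034)] / 13.80664065 = -4.97026844 / 13.80664065 = -0.36
  phi_hat_2 = [gamma(0) gamma(2) - gamma(1)^2] / det = [(5.2457)(3.9034) - (-3.7028)^2] / 13.80664065 = 6.76533754 / 13.80664065 = 0.49
So phi_hat = [-0.3600, 0.4900].
Therefore phi_hat_2 = 0.4900.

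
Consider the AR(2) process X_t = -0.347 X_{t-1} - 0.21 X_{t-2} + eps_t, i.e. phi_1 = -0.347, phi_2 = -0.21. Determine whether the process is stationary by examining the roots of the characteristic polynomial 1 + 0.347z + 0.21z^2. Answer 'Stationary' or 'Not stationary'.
\text{Stationary}

The AR(p) characteristic polynomial is P(z) = 1 + 0.347z + 0.21z^2.
Stationarity requires all roots to lie outside the unit circle, i.e. |z| > 1 for every root.
Set 1 + (0.347) z + (0.21) z^2 = 0, i.e. a z^2 + b z + c = 0 with a = 0.21, b = 0.347, c = 1.
Discriminant D = b^2 - 4ac = (0.347)^2 - 4*(0.21)*1 = 0.120409 - (0.84) = -0.719591.
D < 0, so the roots are the complex-conjugate pair z = (-b +/- i sqrt(-D)) / (2a) = -0.8262 +/- 2.0197i.
For a conjugate pair |z|^2 = z * conj(z) = (product of roots) = c/a = 1/(0.21) = 4.761905, so |z| = sqrt(4.761905) = 2.1822 for both roots.
Moduli of all roots: 2.1822, 2.1822.
All moduli strictly greater than 1? Yes.
Verdict: Stationary.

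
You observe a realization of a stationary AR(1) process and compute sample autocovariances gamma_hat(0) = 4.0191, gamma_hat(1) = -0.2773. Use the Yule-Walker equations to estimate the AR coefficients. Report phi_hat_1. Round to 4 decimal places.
\hat\phi_{1} = -0.0690

The Yule-Walker equations for an AR(p) process read, in matrix form,
  Gamma_p phi = r_p,   with   (Gamma_p)_{ij} = gamma(|i - j|),
                       (r_p)_i = gamma(i),   i,j = 1..p.
Substitute the sample gammas (Toeplitz matrix and right-hand side of size 1):
  Gamma_p = [[4.0191]]
  r_p     = [-0.2773]
With p = 1 this is the single equation gamma(0) phi_1 = gamma(1):
  phi_hat_1 = gamma(1) / gamma(0) = -0.2773 / 4.0191 = -0.0690.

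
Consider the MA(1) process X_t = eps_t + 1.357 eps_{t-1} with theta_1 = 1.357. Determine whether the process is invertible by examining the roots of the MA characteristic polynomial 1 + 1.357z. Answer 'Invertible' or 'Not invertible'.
\text{Not invertible}

The MA(q) characteristic polynomial is P(z) = 1 + 1.357z.
Invertibility requires all roots to lie outside the unit circle, i.e. |z| > 1 for every root.
This is linear in z: 1 + (1.357) z = 0  =>  z = -1/(1.357) = -0.73692,  |z| = 0.73692.
Moduli of all roots: 0.7369.
All moduli strictly greater than 1? No.
Verdict: Not invertible.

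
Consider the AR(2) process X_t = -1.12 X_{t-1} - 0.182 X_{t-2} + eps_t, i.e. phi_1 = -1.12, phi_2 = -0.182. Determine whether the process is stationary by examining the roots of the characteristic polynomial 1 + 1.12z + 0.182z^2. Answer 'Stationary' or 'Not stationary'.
\text{Stationary}

The AR(p) characteristic polynomial is P(z) = 1 + 1.12z + 0.182z^2.
Stationarity requires all roots to lie outside the unit circle, i.e. |z| > 1 for every root.
Set 1 + (1.12) z + (0.182) z^2 = 0, i.e. a z^2 + b z + c = 0 with a = 0.182, b = 1.12, c = 1.
Discriminant D = b^2 - 4ac = (1.12)^2 - 4*(0.182)*1 = 1.2544 - (0.728) = 0.5264.
D >= 0, so the roots are real: z = (-b +/- sqrt(D)) / (2a) = (-1.12 +/- 0.725534) / (0.364).
  z_1 = (-1.12 + 0.725534) / (0.364) = -1.0837,   |z_1| = 1.0837.
  z_2 = (-1.12 - 0.725534) / (0.364) = -5.0701,   |z_2| = 5.0701.
Moduli of all roots: 1.0837, 5.0701.
All moduli strictly greater than 1? Yes.
Verdict: Stationary.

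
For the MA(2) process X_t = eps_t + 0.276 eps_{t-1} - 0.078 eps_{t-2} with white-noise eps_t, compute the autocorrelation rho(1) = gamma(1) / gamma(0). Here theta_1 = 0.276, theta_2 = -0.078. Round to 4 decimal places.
\rho(1) = 0.2351

For an MA(q) process with theta_0 = 1, the autocovariance is
  gamma(k) = sigma^2 * sum_{i=0..q-k} theta_i * theta_{i+k},
and rho(k) = gamma(k) / gamma(0). Sigma^2 cancels.
  numerator   = (1)*(0.276) + (0.276)*(-0.078) = 0.254472.
  denominator = (1)^2 + (0.276)^2 + (-0.078)^2 = 1.08226.
  rho(1) = 0.254472 / 1.08226 = 0.2351.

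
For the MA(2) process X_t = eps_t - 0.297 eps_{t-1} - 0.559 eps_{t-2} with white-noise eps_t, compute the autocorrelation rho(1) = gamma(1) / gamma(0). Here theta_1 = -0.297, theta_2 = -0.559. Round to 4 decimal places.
\rho(1) = -0.0935

For an MA(q) process with theta_0 = 1, the autocovariance is
  gamma(k) = sigma^2 * sum_{i=0..q-k} theta_i * theta_{i+k},
and rho(k) = gamma(k) / gamma(0). Sigma^2 cancels.
  numerator   = (1)*(-0.297) + (-0.297)*(-0.559) = -0.130977.
  denominator = (1)^2 + (-0.297)^2 + (-0.559)^2 = 1.40069.
  rho(1) = -0.130977 / 1.40069 = -0.0935.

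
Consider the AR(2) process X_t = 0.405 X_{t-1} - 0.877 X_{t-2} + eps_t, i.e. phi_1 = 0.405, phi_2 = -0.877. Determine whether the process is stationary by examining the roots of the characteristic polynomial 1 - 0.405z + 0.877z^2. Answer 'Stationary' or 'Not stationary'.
\text{Stationary}

The AR(p) characteristic polynomial is P(z) = 1 - 0.405z + 0.877z^2.
Stationarity requires all roots to lie outside the unit circle, i.e. |z| > 1 for every root.
Set 1 + (-0.405) z + (0.877) z^2 = 0, i.e. a z^2 + b z + c = 0 with a = 0.877, b = -0.405, c = 1.
Discriminant D = b^2 - 4ac = (-0.405)^2 - 4*(0.877)*1 = 0.164025 - (3.508) = -3.343975.
D < 0, so the roots are the complex-conjugate pair z = (-b +/- i sqrt(-D)) / (2a) = 0.2309 +/- 1.0426i.
For a conjugate pair |z|^2 = z * conj(z) = (product of roots) = c/a = 1/(0.877) = 1.140251, so |z| = sqrt(1.140251) = 1.0678 for both roots.
Moduli of all roots: 1.0678, 1.0678.
All moduli strictly greater than 1? Yes.
Verdict: Stationary.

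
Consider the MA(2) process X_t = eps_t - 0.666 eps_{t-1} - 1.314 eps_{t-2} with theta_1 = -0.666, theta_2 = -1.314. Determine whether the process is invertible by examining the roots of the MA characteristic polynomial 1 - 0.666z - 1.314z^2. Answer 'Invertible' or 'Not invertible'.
\text{Not invertible}

The MA(q) characteristic polynomial is P(z) = 1 - 0.666z - 1.314z^2.
Invertibility requires all roots to lie outside the unit circle, i.e. |z| > 1 for every root.
Set 1 + (-0.666) z + (-1.314) z^2 = 0, i.e. a z^2 + b z + c = 0 with a = -1.314, b = -0.666, c = 1.
Discriminant D = b^2 - 4ac = (-0.666)^2 - 4*(-1.314)*1 = 0.443556 - (-5.256) = 5.699556.
D >= 0, so the roots are real: z = (-b +/- sqrt(D)) / (2a) = (0.666 +/- 2.387374) / (-2.628).
  z_1 = (0.666 + 2.387374) / (-2.628) = -1.1619,   |z_1| = 1.1619.
  z_2 = (0.666 - 2.387374) / (-2.628) = 0.655,   |z_2| = 0.655.
Moduli of all roots: 1.1619, 0.6550.
All moduli strictly greater than 1? No.
Verdict: Not invertible.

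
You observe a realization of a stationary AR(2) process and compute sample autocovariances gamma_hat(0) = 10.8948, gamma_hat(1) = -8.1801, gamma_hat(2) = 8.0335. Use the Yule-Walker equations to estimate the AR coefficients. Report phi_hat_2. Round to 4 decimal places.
\hat\phi_{2} = 0.3980

The Yule-Walker equations for an AR(p) process read, in matrix form,
  Gamma_p phi = r_p,   with   (Gamma_p)_{ij} = gamma(|i - j|),
                       (r_p)_i = gamma(i),   i,j = 1..p.
Substitute the sample gammas (Toeplitz matrix and right-hand side of size 2):
  Gamma_p = [[10.8948, -8.1801], [-8.1801, 10.8948]]
  r_p     = [-8.1801, 8.0335]
Written out:
  10.8948 phi_1 - 8.1801 phi_2 = -8.1801
  -8.1801 phi_1 + 10.8948 phi_2 = 8.0335
Solve by Cramer's rule:
  det = gamma(0)^2 - gamma(1)^2 = (10.8948)^2 - (-8.1801)^2 = 118.69666704 - 66.91403601 = 51.78263103
  phi_hat_1 = [gamma(1) gamma(0) - gamma(1) gamma(2)] / det = [(-8.1801)(10.8948) - (-8.1801)(8.0335)] / 51.78263103 = -23.40572013 / 51.78263103 = -0.452
  phi_hat_2 = [gamma(0) gamma(2) - gamma(1)^2] / det = [(10.8948)(8.0335) - (-8.1801)^2] / 51.78263103 = 20.60933979 / 51.78263103 = 0.398
So phi_hat = [-0.4520, 0.3980].
Therefore phi_hat_2 = 0.3980.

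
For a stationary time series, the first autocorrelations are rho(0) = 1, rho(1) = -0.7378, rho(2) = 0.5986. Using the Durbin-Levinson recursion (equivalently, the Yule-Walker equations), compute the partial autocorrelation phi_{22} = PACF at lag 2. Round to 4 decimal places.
\phi_{22} = 0.1191

The PACF at lag k is phi_{kk}, the last component of the solution
to the Yule-Walker system G_k phi = r_k where
  (G_k)_{ij} = rho(|i - j|), (r_k)_i = rho(i), i,j = 1..k.
Equivalently, Durbin-Levinson gives phi_{kk} iteratively:
  phi_{11} = rho(1)
  phi_{kk} = [rho(k) - sum_{j=1..k-1} phi_{k-1,j} rho(k-j)]
            / [1 - sum_{j=1..k-1} phi_{k-1,j} rho(j)],
  phi_{k,j} = phi_{k-1,j} - phi_{kk} phi_{k-1,k-j},  j = 1..k-1.
Step k = 1:
  phi_11 = rho(1) = -0.7378.
Step k = 2:
  phi_22 = [rho(2) - phi_11 rho(1)] / [1 - phi_11 rho(1)] = [0.5986 - (-0.7378)(-0.7378)] / [1 - (-0.7378)(-0.7378)]
         = 0.05425116 / 0.45565116 = 0.1191.
Therefore phi_{22} = 0.1191.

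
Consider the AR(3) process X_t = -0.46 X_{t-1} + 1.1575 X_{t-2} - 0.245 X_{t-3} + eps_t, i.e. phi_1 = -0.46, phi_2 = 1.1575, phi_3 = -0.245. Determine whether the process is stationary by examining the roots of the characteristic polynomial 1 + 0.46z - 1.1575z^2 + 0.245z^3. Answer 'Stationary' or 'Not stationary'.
\text{Not stationary}

The AR(p) characteristic polynomial is P(z) = 1 + 0.46z - 1.1575z^2 + 0.245z^3.
Stationarity requires all roots to lie outside the unit circle, i.e. |z| > 1 for every root.
Degree 3: look for a simple real root z0 first, then factor out (1 - z/z0) and solve the remaining quadratic.
Testing z0 = 4: P(4) = 1 + (0.46)(4) + (-1.1575)(4)^2 + (0.245)(4)^3
  = 1 + (1.84) + (-18.52) + (15.68) = 0.  So z_0 = 4 is a root, |z_0| = 4.
Divide out the factor (1 - 0.25 z) = (1 - z/z0) (since 1/z0 = 0.25):
  P(z) = (1 - 0.25 z)(1 + (0.71) z + (-0.98) z^2)
  [check: z-coef 0.71 - (0.25) = 0.46; z^2-coef -0.98 - (0.25)(0.71) = -1.1575; z^3-coef -(0.25)(-0.98) = 0.245.]
Remaining roots from the quadratic factor 1 + (0.71) z + (-0.98) z^2:
  Set 1 + (0.71) z + (-0.98) z^2 = 0, i.e. a z^2 + b z + c = 0 with a = -0.98, b = 0.71, c = 1.
  Discriminant D = b^2 - 4ac = (0.71)^2 - 4*(-0.98)*1 = 0.5041 - (-3.92) = 4.4241.
  D >= 0, so the roots are real: z = (-b +/- sqrt(D)) / (2a) = (-0.71 +/- 2.103354) / (-1.96).
    z_1 = (-0.71 + 2.103354) / (-1.96) = -0.7109,   |z_1| = 0.7109.
    z_2 = (-0.71 - 2.103354) / (-1.96) = 1.4354,   |z_2| = 1.4354.
Moduli of all roots: 4.0000, 0.7109, 1.4354.
All moduli strictly greater than 1? No.
Verdict: Not stationary.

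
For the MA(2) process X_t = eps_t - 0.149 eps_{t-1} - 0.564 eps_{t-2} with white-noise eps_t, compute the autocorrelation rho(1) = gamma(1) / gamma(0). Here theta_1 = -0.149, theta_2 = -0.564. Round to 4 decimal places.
\rho(1) = -0.0485

For an MA(q) process with theta_0 = 1, the autocovariance is
  gamma(k) = sigma^2 * sum_{i=0..q-k} theta_i * theta_{i+k},
and rho(k) = gamma(k) / gamma(0). Sigma^2 cancels.
  numerator   = (1)*(-0.149) + (-0.149)*(-0.564) = -0.064964.
  denominator = (1)^2 + (-0.149)^2 + (-0.564)^2 = 1.340297.
  rho(1) = -0.064964 / 1.340297 = -0.0485.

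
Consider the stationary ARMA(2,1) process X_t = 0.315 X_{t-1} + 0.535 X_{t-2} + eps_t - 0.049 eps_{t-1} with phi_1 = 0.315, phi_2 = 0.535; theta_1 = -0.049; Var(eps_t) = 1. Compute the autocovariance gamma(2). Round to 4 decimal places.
\gamma(2) = 1.7805

Multiply the model equation by X_{t-k} and take expectations. With theta_0 = psi_0 = 1 and psi_j the MA(infinity) weights, this gives
  gamma(k) - sum_i phi_i gamma(k-i) = c_k,
  c_k = sigma^2 * sum_{j=k..q} theta_j psi_{j-k}   (c_k = 0 for k > q),
using gamma(-m) = gamma(m).
psi-weights needed (psi_j = theta_j + sum_i phi_i psi_{j-i}):
  psi_1 = theta_1 + phi_1 = -0.049 + (0.315) = 0.266
Right-hand sides:
  c_0 = sigma^2 (1 + theta_1 psi_1) = 1 * (1 + (-0.049)(0.266)) = 1 * 0.986966 = 0.986966
  c_1 = sigma^2 theta_1 = 1 * (-0.049) = -0.049
  c_2 = 0
Equations for k = 0, 1, 2 (AR order 2, c_2 = 0):
  (E0) gamma(0) = phi_1 gamma(1) + phi_2 gamma(2) + c_0
  (E1) gamma(1) = phi_1 gamma(0) + phi_2 gamma(1) + c_1
  (E2) gamma(2) = phi_1 gamma(1) + phi_2 gamma(0)
From (E1): gamma(1) = A gamma(0) + B with
  A = phi_1 / (1 - phi_2) = 0.315 / 0.465 = 0.677419,   B = c_1 / (1 - phi_2) = -0.049 / 0.465 = -0.105376.
Insert (E2) into (E0): gamma(0) (1 - phi_2^2) = phi_1 (1 + phi_2) gamma(1) + c_0.
  phi_1 (1 + phi_2) = (0.315)(1.535) = 0.483525,   1 - phi_2^2 = 0.713775.
Replace gamma(1) by A gamma(0) + B and collect gamma(0):
  gamma(0) [0.713775 - (0.483525)(0.677419)] = (0.483525)(-0.105376) + 0.986966
  gamma(0) * 0.386226 = 0.936014
  gamma(0) = 0.936014 / 0.386226 = 2.423489.
  gamma(1) = A gamma(0) + B = (0.677419)(2.423489) + (-0.105376) = 1.536342.
  gamma(2) = phi_1 gamma(1) + phi_2 gamma(0) = (0.315)(1.536342) + (0.535)(2.423489) = 1.780514.
Therefore gamma(2) = 1.7805 (to 4 decimal places).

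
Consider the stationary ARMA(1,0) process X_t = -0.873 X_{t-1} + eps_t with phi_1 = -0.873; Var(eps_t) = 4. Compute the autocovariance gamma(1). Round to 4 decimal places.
\gamma(1) = -14.6802

Multiply the model equation by X_{t-k} and take expectations. With theta_0 = psi_0 = 1 and psi_j the MA(infinity) weights, this gives
  gamma(k) - sum_i phi_i gamma(k-i) = c_k,
  c_k = sigma^2 * sum_{j=k..q} theta_j psi_{j-k}   (c_k = 0 for k > q),
using gamma(-m) = gamma(m).
Pure AR (q = 0): c_0 = sigma^2 = 4, c_k = 0 for k >= 1.
Equations for k = 0 and k = 1 (AR order 1):
  gamma(0) = phi_1 gamma(1) + c_0
  gamma(1) = phi_1 gamma(0) + c_1
Substituting the second into the first: gamma(0) (1 - phi_1^2) = c_0 + phi_1 c_1, so
  gamma(0) = c_0 / (1 - phi_1^2) = 4 / (1 - (-0.873)^2) = 4 / 0.237871 = 16.815837.
  gamma(1) = phi_1 gamma(0) = (-0.873)(16.815837) = -14.680226.
Therefore gamma(1) = -14.6802 (to 4 decimal places).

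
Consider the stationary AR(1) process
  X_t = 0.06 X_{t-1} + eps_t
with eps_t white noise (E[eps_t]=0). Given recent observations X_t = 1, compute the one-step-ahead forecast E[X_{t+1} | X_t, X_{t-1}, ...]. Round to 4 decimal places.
E[X_{t+1} \mid \mathcal F_t] = 0.0600

For an AR(p) model X_t = c + sum_i phi_i X_{t-i} + eps_t, the
one-step-ahead conditional mean is
  E[X_{t+1} | X_t, ...] = c + sum_i phi_i X_{t+1-i}.
Substitute known values:
  E[X_{t+1} | ...] = (0.06) * (1)
                   = 0.0600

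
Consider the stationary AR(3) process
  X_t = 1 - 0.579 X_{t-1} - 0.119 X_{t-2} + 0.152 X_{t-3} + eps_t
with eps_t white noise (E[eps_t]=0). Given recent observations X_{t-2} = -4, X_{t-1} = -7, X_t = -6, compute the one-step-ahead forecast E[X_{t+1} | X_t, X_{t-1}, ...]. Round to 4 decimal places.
E[X_{t+1} \mid \mathcal F_t] = 4.6990

For an AR(p) model X_t = c + sum_i phi_i X_{t-i} + eps_t, the
one-step-ahead conditional mean is
  E[X_{t+1} | X_t, ...] = c + sum_i phi_i X_{t+1-i}.
Substitute known values:
  E[X_{t+1} | ...] = 1 + (-0.579) * (-6) + (-0.119) * (-7) + (0.152) * (-4)
                   = 4.6990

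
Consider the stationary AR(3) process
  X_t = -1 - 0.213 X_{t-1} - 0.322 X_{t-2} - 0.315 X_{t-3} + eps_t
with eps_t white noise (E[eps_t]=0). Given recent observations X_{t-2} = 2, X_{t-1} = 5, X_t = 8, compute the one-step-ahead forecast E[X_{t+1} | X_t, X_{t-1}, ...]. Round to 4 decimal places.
E[X_{t+1} \mid \mathcal F_t] = -4.9440

For an AR(p) model X_t = c + sum_i phi_i X_{t-i} + eps_t, the
one-step-ahead conditional mean is
  E[X_{t+1} | X_t, ...] = c + sum_i phi_i X_{t+1-i}.
Substitute known values:
  E[X_{t+1} | ...] = -1 + (-0.213) * (8) + (-0.322) * (5) + (-0.315) * (2)
                   = -4.9440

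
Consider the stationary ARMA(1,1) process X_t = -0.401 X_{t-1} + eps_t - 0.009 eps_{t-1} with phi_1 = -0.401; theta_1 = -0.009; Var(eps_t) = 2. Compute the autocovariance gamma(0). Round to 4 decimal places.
\gamma(0) = 2.4006

Multiply the model equation by X_{t-k} and take expectations. With theta_0 = psi_0 = 1 and psi_j the MA(infinity) weights, this gives
  gamma(k) - sum_i phi_i gamma(k-i) = c_k,
  c_k = sigma^2 * sum_{j=k..q} theta_j psi_{j-k}   (c_k = 0 for k > q),
using gamma(-m) = gamma(m).
psi-weights needed (psi_j = theta_j + sum_i phi_i psi_{j-i}):
  psi_1 = theta_1 + phi_1 = -0.009 + (-0.401) = -0.41
Right-hand sides:
  c_0 = sigma^2 (1 + theta_1 psi_1) = 2 * (1 + (-0.009)(-0.41)) = 2 * 1.00369 = 2.00738
  c_1 = sigma^2 theta_1 = 2 * (-0.009) = -0.018
  c_2 = 0
Equations for k = 0 and k = 1 (AR order 1):
  gamma(0) = phi_1 gamma(1) + c_0
  gamma(1) = phi_1 gamma(0) + c_1
Substituting the second into the first: gamma(0) (1 - phi_1^2) = c_0 + phi_1 c_1, so
  gamma(0) = (c_0 + phi_1 c_1) / (1 - phi_1^2) = (2.00738 + (-0.401)(-0.018)) / (1 - (-0.401)^2) = 2.014598 / 0.839199 = 2.40062.
Therefore gamma(0) = 2.4006 (to 4 decimal places).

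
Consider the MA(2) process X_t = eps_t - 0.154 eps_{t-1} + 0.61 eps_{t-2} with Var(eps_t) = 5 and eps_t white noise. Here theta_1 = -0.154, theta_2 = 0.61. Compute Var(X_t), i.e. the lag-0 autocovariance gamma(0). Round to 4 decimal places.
\gamma(0) = 6.9791

For an MA(q) process X_t = eps_t + sum_i theta_i eps_{t-i} with
Var(eps_t) = sigma^2, the variance is
  gamma(0) = sigma^2 * (1 + sum_i theta_i^2).
  sum_i theta_i^2 = (-0.154)^2 + (0.61)^2 = 0.023716 + 0.3721 = 0.395816.
  gamma(0) = 5 * (1 + 0.395816) = 5 * 1.395816 = 6.97908, which rounds to 6.9791.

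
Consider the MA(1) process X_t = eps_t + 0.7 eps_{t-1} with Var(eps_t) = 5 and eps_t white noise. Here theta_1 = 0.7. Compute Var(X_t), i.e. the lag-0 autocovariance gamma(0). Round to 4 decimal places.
\gamma(0) = 7.4500

For an MA(q) process X_t = eps_t + sum_i theta_i eps_{t-i} with
Var(eps_t) = sigma^2, the variance is
  gamma(0) = sigma^2 * (1 + sum_i theta_i^2).
  sum_i theta_i^2 = (0.7)^2 = 0.49.
  gamma(0) = 5 * (1 + 0.49) = 5 * 1.49 = 7.45, which rounds to 7.4500.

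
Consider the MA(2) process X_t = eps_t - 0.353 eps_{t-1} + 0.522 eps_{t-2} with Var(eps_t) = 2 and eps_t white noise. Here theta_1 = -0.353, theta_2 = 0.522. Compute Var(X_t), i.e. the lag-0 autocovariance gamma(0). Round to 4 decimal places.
\gamma(0) = 2.7942

For an MA(q) process X_t = eps_t + sum_i theta_i eps_{t-i} with
Var(eps_t) = sigma^2, the variance is
  gamma(0) = sigma^2 * (1 + sum_i theta_i^2).
  sum_i theta_i^2 = (-0.353)^2 + (0.522)^2 = 0.124609 + 0.272484 = 0.397093.
  gamma(0) = 2 * (1 + 0.397093) = 2 * 1.397093 = 2.794186, which rounds to 2.7942.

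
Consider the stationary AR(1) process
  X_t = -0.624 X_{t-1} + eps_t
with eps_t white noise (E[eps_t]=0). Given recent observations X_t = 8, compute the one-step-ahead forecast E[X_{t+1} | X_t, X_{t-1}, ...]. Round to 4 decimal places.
E[X_{t+1} \mid \mathcal F_t] = -4.9920

For an AR(p) model X_t = c + sum_i phi_i X_{t-i} + eps_t, the
one-step-ahead conditional mean is
  E[X_{t+1} | X_t, ...] = c + sum_i phi_i X_{t+1-i}.
Substitute known values:
  E[X_{t+1} | ...] = (-0.624) * (8)
                   = -4.9920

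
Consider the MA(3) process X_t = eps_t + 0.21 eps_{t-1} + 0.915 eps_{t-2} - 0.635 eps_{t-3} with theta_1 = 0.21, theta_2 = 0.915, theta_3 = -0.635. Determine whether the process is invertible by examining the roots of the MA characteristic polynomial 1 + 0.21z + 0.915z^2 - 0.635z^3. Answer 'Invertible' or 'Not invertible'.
\text{Not invertible}

The MA(q) characteristic polynomial is P(z) = 1 + 0.21z + 0.915z^2 - 0.635z^3.
Invertibility requires all roots to lie outside the unit circle, i.e. |z| > 1 for every root.
Degree 3: look for a simple real root z0 first, then factor out (1 - z/z0) and solve the remaining quadratic.
Testing z0 = 2: P(2) = 1 + (0.21)(2) + (0.915)(2)^2 + (-0.635)(2)^3
  = 1 + (0.42) + (3.66) + (-5.08) = 0.  So z_0 = 2 is a root, |z_0| = 2.
Divide out the factor (1 - 0.5 z) = (1 - z/z0) (since 1/z0 = 0.5):
  P(z) = (1 - 0.5 z)(1 + (0.71) z + (1.27) z^2)
  [check: z-coef 0.71 - (0.5) = 0.21; z^2-coef 1.27 - (0.5)(0.71) = 0.915; z^3-coef -(0.5)(1.27) = -0.635.]
Remaining roots from the quadratic factor 1 + (0.71) z + (1.27) z^2:
  Set 1 + (0.71) z + (1.27) z^2 = 0, i.e. a z^2 + b z + c = 0 with a = 1.27, b = 0.71, c = 1.
  Discriminant D = b^2 - 4ac = (0.71)^2 - 4*(1.27)*1 = 0.5041 - (5.08) = -4.5759.
  D < 0, so the roots are the complex-conjugate pair z = (-b +/- i sqrt(-D)) / (2a) = -0.2795 +/- 0.8422i.
  For a conjugate pair |z|^2 = z * conj(z) = (product of roots) = c/a = 1/(1.27) = 0.787402, so |z| = sqrt(0.787402) = 0.8874 for both roots.
Moduli of all roots: 2.0000, 0.8874, 0.8874.
All moduli strictly greater than 1? No.
Verdict: Not invertible.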